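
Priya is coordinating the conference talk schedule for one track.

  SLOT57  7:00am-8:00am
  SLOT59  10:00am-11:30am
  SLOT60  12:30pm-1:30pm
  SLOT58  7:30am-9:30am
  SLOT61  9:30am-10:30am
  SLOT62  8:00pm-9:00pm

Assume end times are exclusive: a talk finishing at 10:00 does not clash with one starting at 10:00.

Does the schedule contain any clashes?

Sorted by start: SLOT57, SLOT58, SLOT61, SLOT59, SLOT60, SLOT62.
SLOT58 starts before SLOT57 ends → SLOT57 and SLOT58 overlap.
That's a conflict, so the schedule is not conflict-free.

Yes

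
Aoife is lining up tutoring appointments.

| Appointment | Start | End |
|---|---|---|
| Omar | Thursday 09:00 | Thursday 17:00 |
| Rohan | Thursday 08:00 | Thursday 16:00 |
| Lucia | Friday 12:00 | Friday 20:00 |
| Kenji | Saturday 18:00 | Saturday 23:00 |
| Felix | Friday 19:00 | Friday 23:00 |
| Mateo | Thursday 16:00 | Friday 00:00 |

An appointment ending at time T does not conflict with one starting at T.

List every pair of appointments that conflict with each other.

Sorted by start: Rohan, Omar, Mateo, Lucia, Felix, Kenji.
Omar starts before Rohan ends → Rohan and Omar overlap.
Mateo starts exactly when Rohan ends (back-to-back, no overlap), so nothing later overlaps Rohan either.
Mateo starts before Omar ends → Omar and Mateo overlap.
Lucia starts after Omar ends, so nothing later overlaps Omar either.
Lucia starts after Mateo ends, so nothing later overlaps Mateo either.
Felix starts before Lucia ends → Lucia and Felix overlap.
Kenji starts after Lucia ends.
Kenji starts after Felix ends.

Felix & Lucia, Mateo & Omar, Omar & Rohan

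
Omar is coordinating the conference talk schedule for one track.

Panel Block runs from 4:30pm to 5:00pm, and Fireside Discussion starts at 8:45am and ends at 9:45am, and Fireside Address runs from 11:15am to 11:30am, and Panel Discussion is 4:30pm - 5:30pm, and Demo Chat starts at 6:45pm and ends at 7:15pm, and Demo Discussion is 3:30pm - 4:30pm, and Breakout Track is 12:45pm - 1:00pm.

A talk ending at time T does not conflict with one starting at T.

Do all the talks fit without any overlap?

No

Sorted by start: Fireside Discussion, Fireside Address, Breakout Track, Demo Discussion, Panel Block, Panel Discussion, Demo Chat.
Fireside Address starts after Fireside Discussion ends, so Fireside Discussion has no further overlaps.
Breakout Track starts after Fireside Address ends, so Fireside Address has no further overlaps.
Demo Discussion starts after Breakout Track ends, so Breakout Track has no further overlaps.
Panel Block starts exactly when Demo Discussion ends (back-to-back, no overlap), so Demo Discussion has no further overlaps.
Panel Discussion starts before Panel Block ends → Panel Block and Panel Discussion overlap.
That's a conflict, so the schedule is not conflict-free.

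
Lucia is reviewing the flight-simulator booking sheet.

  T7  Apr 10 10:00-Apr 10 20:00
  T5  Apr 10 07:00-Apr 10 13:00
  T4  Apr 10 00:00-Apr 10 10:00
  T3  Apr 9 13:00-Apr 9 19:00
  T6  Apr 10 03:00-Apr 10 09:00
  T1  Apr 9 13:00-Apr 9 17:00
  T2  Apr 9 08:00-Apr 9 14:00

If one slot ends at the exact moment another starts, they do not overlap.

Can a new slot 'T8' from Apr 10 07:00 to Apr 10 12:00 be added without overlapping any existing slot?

T2: ends Apr 9 14:00 at or before T8 starts Apr 10 07:00 → clear.
T1: ends Apr 9 17:00 at or before T8 starts Apr 10 07:00 → clear.
T3: ends Apr 9 19:00 at or before T8 starts Apr 10 07:00 → clear.
T4: starts Apr 10 00:00 before T8 ends Apr 10 12:00, and ends Apr 10 10:00 after T8 starts Apr 10 07:00 → overlap.
T6: starts Apr 10 03:00 before T8 ends Apr 10 12:00, and ends Apr 10 09:00 after T8 starts Apr 10 07:00 → overlap.
T5: starts Apr 10 07:00 before T8 ends Apr 10 12:00, and ends Apr 10 13:00 after T8 starts Apr 10 07:00 → overlap.
T7: starts Apr 10 10:00 before T8 ends Apr 10 12:00, and ends Apr 10 20:00 after T8 starts Apr 10 07:00 → overlap.
T8 overlaps T4, T5, T6, T7.

No — it overlaps T4, T5, T6, T7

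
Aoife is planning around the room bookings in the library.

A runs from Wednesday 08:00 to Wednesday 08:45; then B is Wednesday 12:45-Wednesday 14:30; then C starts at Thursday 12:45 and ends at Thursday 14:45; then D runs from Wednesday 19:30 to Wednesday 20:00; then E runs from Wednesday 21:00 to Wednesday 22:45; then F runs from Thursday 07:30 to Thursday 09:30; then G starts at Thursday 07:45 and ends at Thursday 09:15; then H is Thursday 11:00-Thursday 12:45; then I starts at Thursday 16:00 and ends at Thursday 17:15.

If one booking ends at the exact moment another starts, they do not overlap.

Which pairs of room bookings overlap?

F & G

Sorted by start: A, B, D, E, F, G, H, C, I.
B starts after A ends, so nothing later overlaps A either.
D starts after B ends, so nothing later overlaps B either.
E starts after D ends, so nothing later overlaps D either.
F starts after E ends, so nothing later overlaps E either.
G starts before F ends → F and G overlap.
H starts after F ends, so nothing later overlaps F either.
H starts after G ends, so nothing later overlaps G either.
C starts exactly when H ends (back-to-back, no overlap), so nothing later overlaps H either.
I starts after C ends.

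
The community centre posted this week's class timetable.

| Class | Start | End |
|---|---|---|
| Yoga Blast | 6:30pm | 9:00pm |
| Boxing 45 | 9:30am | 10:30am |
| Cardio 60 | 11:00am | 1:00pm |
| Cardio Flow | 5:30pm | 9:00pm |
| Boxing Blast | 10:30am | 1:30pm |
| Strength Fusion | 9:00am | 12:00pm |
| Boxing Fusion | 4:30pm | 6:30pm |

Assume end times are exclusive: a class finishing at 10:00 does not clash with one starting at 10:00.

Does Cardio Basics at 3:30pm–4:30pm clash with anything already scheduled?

No — it doesn't clash with anything

Strength Fusion: ends 12:00pm at or before Cardio Basics starts 3:30pm → clear.
Boxing 45: ends 10:30am at or before Cardio Basics starts 3:30pm → clear.
Boxing Blast: ends 1:30pm at or before Cardio Basics starts 3:30pm → clear.
Cardio 60: ends 1:00pm at or before Cardio Basics starts 3:30pm → clear.
Boxing Fusion: starts 4:30pm at or after Cardio Basics ends 4:30pm → clear.
Cardio Flow: starts 5:30pm at or after Cardio Basics ends 4:30pm → clear.
Yoga Blast: starts 6:30pm at or after Cardio Basics ends 4:30pm → clear.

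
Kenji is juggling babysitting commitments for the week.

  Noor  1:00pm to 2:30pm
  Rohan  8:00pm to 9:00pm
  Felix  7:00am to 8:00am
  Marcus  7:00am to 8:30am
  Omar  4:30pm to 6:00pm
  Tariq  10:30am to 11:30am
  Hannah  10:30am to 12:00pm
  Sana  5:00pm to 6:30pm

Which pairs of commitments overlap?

Felix & Marcus, Hannah & Tariq, Omar & Sana

Two intervals overlap when each starts before the other ends.
Sorted by start: Marcus, Felix, Hannah, Tariq, Noor, Omar, Sana, Rohan.
Felix starts before Marcus ends → Marcus and Felix overlap.
Hannah starts after Marcus ends — done with Marcus.
Hannah starts after Felix ends — done with Felix.
Tariq starts before Hannah ends → Hannah and Tariq overlap.
Noor starts after Hannah ends — done with Hannah.
Noor starts after Tariq ends — done with Tariq.
Omar starts after Noor ends — done with Noor.
Sana starts before Omar ends → Omar and Sana overlap.
Rohan starts after Omar ends.
Rohan starts after Sana ends.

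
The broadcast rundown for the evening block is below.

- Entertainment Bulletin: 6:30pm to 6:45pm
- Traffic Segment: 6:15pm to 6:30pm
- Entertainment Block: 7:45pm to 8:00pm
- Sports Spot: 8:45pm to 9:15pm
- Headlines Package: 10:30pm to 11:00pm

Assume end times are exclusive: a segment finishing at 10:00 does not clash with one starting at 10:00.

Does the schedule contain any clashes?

Sorted by start: Traffic Segment, Entertainment Bulletin, Entertainment Block, Sports Spot, Headlines Package.
Entertainment Bulletin starts exactly when Traffic Segment ends (back-to-back, no overlap); Traffic Segment is clear from here.
Entertainment Block starts after Entertainment Bulletin ends; Entertainment Bulletin is clear from here.
Sports Spot starts after Entertainment Block ends; Entertainment Block is clear from here.
Headlines Package starts after Sports Spot ends.
Every pair is clear; the schedule has no overlaps.

No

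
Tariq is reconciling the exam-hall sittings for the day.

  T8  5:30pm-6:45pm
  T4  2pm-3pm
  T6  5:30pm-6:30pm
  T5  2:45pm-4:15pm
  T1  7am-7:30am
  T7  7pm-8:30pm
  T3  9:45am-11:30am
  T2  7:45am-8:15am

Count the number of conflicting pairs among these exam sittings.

Check each pair: they overlap iff neither finishes before the other starts.
Sorted by start: T1, T2, T3, T4, T5, T6, T8, T7.
T2 starts after T1 ends; T1 is clear from here.
T3 starts after T2 ends; T2 is clear from here.
T4 starts after T3 ends; T3 is clear from here.
T5 starts before T4 ends → T4 and T5 overlap.
T6 starts after T4 ends; T4 is clear from here.
T6 starts after T5 ends; T5 is clear from here.
T8 starts before T6 ends → T6 and T8 overlap.
T7 starts after T6 ends.
T7 starts after T8 ends.
Overlapping pairs: T4 & T5, T6 & T8 — 2 in total.

2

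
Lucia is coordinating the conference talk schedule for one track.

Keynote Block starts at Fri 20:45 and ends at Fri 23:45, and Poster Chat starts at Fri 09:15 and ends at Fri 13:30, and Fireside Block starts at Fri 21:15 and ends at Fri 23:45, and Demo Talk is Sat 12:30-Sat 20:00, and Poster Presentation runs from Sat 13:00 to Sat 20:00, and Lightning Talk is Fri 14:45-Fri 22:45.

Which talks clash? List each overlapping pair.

Sorted by start: Poster Chat, Lightning Talk, Keynote Block, Fireside Block, Demo Talk, Poster Presentation.
Lightning Talk starts after Poster Chat ends — done with Poster Chat.
Keynote Block starts before Lightning Talk ends → Lightning Talk and Keynote Block overlap.
Fireside Block starts before Lightning Talk ends → Lightning Talk and Fireside Block overlap.
Demo Talk starts after Lightning Talk ends — done with Lightning Talk.
Fireside Block starts before Keynote Block ends → Keynote Block and Fireside Block overlap.
Demo Talk starts after Keynote Block ends — done with Keynote Block.
Demo Talk starts after Fireside Block ends — done with Fireside Block.
Poster Presentation starts before Demo Talk ends → Demo Talk and Poster Presentation overlap.

Demo Talk & Poster Presentation, Fireside Block & Keynote Block, Fireside Block & Lightning Talk, Keynote Block & Lightning Talk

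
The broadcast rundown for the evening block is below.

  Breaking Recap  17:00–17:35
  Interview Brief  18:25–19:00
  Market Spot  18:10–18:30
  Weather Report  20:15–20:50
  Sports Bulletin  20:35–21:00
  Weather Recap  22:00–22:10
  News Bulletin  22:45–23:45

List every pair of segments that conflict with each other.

Interview Brief & Market Spot, Sports Bulletin & Weather Report

Sorted by start: Breaking Recap, Market Spot, Interview Brief, Weather Report, Sports Bulletin, Weather Recap, News Bulletin.
Market Spot starts after Breaking Recap ends, so Breaking Recap has no further overlaps.
Interview Brief starts before Market Spot ends → Market Spot and Interview Brief overlap.
Weather Report starts after Market Spot ends, so Market Spot has no further overlaps.
Weather Report starts after Interview Brief ends, so Interview Brief has no further overlaps.
Sports Bulletin starts before Weather Report ends → Weather Report and Sports Bulletin overlap.
Weather Recap starts after Weather Report ends, so Weather Report has no further overlaps.
Weather Recap starts after Sports Bulletin ends, so Sports Bulletin has no further overlaps.
News Bulletin starts after Weather Recap ends.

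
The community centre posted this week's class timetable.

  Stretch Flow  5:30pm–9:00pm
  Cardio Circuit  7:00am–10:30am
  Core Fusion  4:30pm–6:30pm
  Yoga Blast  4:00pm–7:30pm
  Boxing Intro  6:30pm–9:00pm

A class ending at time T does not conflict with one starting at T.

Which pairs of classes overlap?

Sorted by start: Cardio Circuit, Yoga Blast, Core Fusion, Stretch Flow, Boxing Intro.
Yoga Blast starts after Cardio Circuit ends, so Cardio Circuit has no further overlaps.
Core Fusion starts before Yoga Blast ends → Yoga Blast and Core Fusion overlap.
Stretch Flow starts before Yoga Blast ends → Yoga Blast and Stretch Flow overlap.
Boxing Intro starts before Yoga Blast ends → Yoga Blast and Boxing Intro overlap.
Stretch Flow starts before Core Fusion ends → Core Fusion and Stretch Flow overlap.
Boxing Intro starts exactly when Core Fusion ends (back-to-back, no overlap).
Boxing Intro starts before Stretch Flow ends → Stretch Flow and Boxing Intro overlap.

Boxing Intro & Stretch Flow, Boxing Intro & Yoga Blast, Core Fusion & Stretch Flow, Core Fusion & Yoga Blast, Stretch Flow & Yoga Blast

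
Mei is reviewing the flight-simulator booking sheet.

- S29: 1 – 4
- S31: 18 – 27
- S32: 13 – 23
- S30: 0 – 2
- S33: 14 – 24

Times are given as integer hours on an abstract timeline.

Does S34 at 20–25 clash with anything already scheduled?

Yes — it overlaps S31, S32, S33

S30: ends 2 at or before S34 starts 20 → clear.
S29: ends 4 at or before S34 starts 20 → clear.
S32: starts 13 before S34 ends 25, and ends 23 after S34 starts 20 → overlap.
S33: starts 14 before S34 ends 25, and ends 24 after S34 starts 20 → overlap.
S31: starts 18 before S34 ends 25, and ends 27 after S34 starts 20 → overlap.
S34 overlaps S31, S32, S33.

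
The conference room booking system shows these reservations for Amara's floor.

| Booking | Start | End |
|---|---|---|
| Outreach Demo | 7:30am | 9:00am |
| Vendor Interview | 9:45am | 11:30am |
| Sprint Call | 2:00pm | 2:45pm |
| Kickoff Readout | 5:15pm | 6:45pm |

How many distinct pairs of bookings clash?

0

Sorted by start: Outreach Demo, Vendor Interview, Sprint Call, Kickoff Readout.
Vendor Interview starts after Outreach Demo ends, so nothing later overlaps Outreach Demo either.
Sprint Call starts after Vendor Interview ends, so nothing later overlaps Vendor Interview either.
Kickoff Readout starts after Sprint Call ends.
No pair overlaps.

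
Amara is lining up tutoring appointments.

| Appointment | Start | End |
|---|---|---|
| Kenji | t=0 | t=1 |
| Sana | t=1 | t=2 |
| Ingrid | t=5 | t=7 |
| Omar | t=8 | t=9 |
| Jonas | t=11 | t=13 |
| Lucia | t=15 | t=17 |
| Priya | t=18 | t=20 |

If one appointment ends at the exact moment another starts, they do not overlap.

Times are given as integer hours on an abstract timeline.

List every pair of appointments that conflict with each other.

Sorted by start: Kenji, Sana, Ingrid, Omar, Jonas, Lucia, Priya.
Sana starts exactly when Kenji ends (back-to-back, no overlap), so nothing later overlaps Kenji either.
Ingrid starts after Sana ends, so nothing later overlaps Sana either.
Omar starts after Ingrid ends, so nothing later overlaps Ingrid either.
Jonas starts after Omar ends, so nothing later overlaps Omar either.
Lucia starts after Jonas ends, so nothing later overlaps Jonas either.
Priya starts after Lucia ends.

no conflicts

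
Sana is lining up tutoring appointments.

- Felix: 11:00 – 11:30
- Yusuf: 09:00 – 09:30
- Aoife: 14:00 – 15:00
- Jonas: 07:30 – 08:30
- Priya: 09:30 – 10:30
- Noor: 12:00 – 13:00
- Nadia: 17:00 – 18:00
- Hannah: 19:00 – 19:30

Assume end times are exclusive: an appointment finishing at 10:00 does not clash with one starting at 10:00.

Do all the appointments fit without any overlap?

Yes

Sorted by start: Jonas, Yusuf, Priya, Felix, Noor, Aoife, Nadia, Hannah.
Yusuf starts after Jonas ends, so nothing later overlaps Jonas either.
Priya starts exactly when Yusuf ends (back-to-back, no overlap), so nothing later overlaps Yusuf either.
Felix starts after Priya ends, so nothing later overlaps Priya either.
Noor starts after Felix ends, so nothing later overlaps Felix either.
Aoife starts after Noor ends, so nothing later overlaps Noor either.
Nadia starts after Aoife ends, so nothing later overlaps Aoife either.
Hannah starts after Nadia ends.
Every pair is clear; the schedule has no overlaps.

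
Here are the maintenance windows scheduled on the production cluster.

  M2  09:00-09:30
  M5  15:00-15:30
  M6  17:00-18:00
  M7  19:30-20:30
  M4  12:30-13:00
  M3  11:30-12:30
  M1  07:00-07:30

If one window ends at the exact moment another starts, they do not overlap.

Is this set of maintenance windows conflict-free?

Yes

Check each pair: they overlap iff neither finishes before the other starts.
Sorted by start: M1, M2, M3, M4, M5, M6, M7.
M2 starts after M1 ends — done with M1.
M3 starts after M2 ends — done with M2.
M4 starts exactly when M3 ends (back-to-back, no overlap) — done with M3.
M5 starts after M4 ends — done with M4.
M6 starts after M5 ends — done with M5.
M7 starts after M6 ends.
Every pair is clear; the schedule has no overlaps.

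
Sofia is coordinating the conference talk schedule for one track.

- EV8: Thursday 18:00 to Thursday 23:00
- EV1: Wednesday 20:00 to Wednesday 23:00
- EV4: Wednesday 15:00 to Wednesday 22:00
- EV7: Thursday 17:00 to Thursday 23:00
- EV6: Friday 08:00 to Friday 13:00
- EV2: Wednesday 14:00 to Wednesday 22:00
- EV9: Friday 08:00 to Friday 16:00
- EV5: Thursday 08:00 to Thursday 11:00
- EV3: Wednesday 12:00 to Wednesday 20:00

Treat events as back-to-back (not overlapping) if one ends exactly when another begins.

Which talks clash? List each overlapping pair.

Sorted by start: EV3, EV2, EV4, EV1, EV5, EV7, EV8, EV6, EV9.
EV2 starts before EV3 ends → EV3 and EV2 overlap.
EV4 starts before EV3 ends → EV3 and EV4 overlap.
EV1 starts exactly when EV3 ends (back-to-back, no overlap); EV3 is clear from here.
EV4 starts before EV2 ends → EV2 and EV4 overlap.
EV1 starts before EV2 ends → EV2 and EV1 overlap.
EV5 starts after EV2 ends; EV2 is clear from here.
EV1 starts before EV4 ends → EV4 and EV1 overlap.
EV5 starts after EV4 ends; EV4 is clear from here.
EV5 starts after EV1 ends; EV1 is clear from here.
EV7 starts after EV5 ends; EV5 is clear from here.
EV8 starts before EV7 ends → EV7 and EV8 overlap.
EV6 starts after EV7 ends; EV7 is clear from here.
EV6 starts after EV8 ends; EV8 is clear from here.
EV9 starts before EV6 ends → EV6 and EV9 overlap.

EV1 & EV2, EV1 & EV4, EV2 & EV3, EV2 & EV4, EV3 & EV4, EV6 & EV9, EV7 & EV8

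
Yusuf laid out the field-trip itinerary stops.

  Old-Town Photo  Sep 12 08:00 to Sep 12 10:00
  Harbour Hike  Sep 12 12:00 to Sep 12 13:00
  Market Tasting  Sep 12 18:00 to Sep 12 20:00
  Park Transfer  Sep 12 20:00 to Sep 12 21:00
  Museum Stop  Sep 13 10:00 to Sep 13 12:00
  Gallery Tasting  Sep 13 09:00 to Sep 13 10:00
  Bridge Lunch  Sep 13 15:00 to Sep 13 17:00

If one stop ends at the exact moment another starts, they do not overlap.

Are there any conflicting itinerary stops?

No

Sorted by start: Old-Town Photo, Harbour Hike, Market Tasting, Park Transfer, Gallery Tasting, Museum Stop, Bridge Lunch.
Harbour Hike starts after Old-Town Photo ends, so Old-Town Photo has no further overlaps.
Market Tasting starts after Harbour Hike ends, so Harbour Hike has no further overlaps.
Park Transfer starts exactly when Market Tasting ends (back-to-back, no overlap), so Market Tasting has no further overlaps.
Gallery Tasting starts after Park Transfer ends, so Park Transfer has no further overlaps.
Museum Stop starts exactly when Gallery Tasting ends (back-to-back, no overlap), so Gallery Tasting has no further overlaps.
Bridge Lunch starts after Museum Stop ends.
Every pair is clear; the schedule has no overlaps.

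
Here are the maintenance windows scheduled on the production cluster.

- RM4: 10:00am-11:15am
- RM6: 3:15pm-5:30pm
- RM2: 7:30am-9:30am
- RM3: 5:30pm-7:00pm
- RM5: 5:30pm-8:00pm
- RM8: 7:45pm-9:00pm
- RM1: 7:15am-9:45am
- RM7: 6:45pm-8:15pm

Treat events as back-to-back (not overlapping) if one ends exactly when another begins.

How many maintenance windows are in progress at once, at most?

3

Walk through starts and ends in time order (an end at T is processed before a start at T):
7:15am start RM1 → 1
7:30am start RM2 → 2
9:30am end RM2 → 1
9:45am end RM1 → 0
10:00am start RM4 → 1
11:15am end RM4 → 0
3:15pm start RM6 → 1
5:30pm end RM6 → 0
5:30pm start RM3 → 1
5:30pm start RM5 → 2
6:45pm start RM7 → 3
7:00pm end RM3 → 2
7:45pm start RM8 → 3
8:00pm end RM5 → 2
8:15pm end RM7 → 1
9:00pm end RM8 → 0
Peak is 3, at 6:45pm (RM3, RM5, RM7).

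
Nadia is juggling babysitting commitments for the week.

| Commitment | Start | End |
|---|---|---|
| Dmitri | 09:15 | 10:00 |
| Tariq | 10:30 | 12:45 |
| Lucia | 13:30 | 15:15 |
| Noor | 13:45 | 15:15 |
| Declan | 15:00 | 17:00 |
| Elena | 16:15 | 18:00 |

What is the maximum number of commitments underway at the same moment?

3

Walk through starts and ends in time order (an end at T is processed before a start at T):
09:15 start Dmitri → 1
10:00 end Dmitri → 0
10:30 start Tariq → 1
12:45 end Tariq → 0
13:30 start Lucia → 1
13:45 start Noor → 2
15:00 start Declan → 3
15:15 end Lucia → 2
15:15 end Noor → 1
16:15 start Elena → 2
17:00 end Declan → 1
18:00 end Elena → 0
Peak is 3, at 15:00 (Declan, Lucia, Noor).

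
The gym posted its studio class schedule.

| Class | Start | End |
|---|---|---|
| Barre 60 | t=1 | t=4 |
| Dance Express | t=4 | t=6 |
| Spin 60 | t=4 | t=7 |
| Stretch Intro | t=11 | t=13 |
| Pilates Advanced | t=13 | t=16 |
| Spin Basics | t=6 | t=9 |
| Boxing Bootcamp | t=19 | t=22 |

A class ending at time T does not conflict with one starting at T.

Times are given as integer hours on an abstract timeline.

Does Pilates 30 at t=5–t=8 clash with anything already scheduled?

Barre 60: ends t=4 at or before Pilates 30 starts t=5 → clear.
Dance Express: starts t=4 before Pilates 30 ends t=8, and ends t=6 after Pilates 30 starts t=5 → overlap.
Spin 60: starts t=4 before Pilates 30 ends t=8, and ends t=7 after Pilates 30 starts t=5 → overlap.
Spin Basics: starts t=6 before Pilates 30 ends t=8, and ends t=9 after Pilates 30 starts t=5 → overlap.
Stretch Intro: starts t=11 at or after Pilates 30 ends t=8 → clear.
Pilates Advanced: starts t=13 at or after Pilates 30 ends t=8 → clear.
Boxing Bootcamp: starts t=19 at or after Pilates 30 ends t=8 → clear.
Pilates 30 overlaps Dance Express, Spin 60, Spin Basics.

Yes — it overlaps Dance Express, Spin 60, Spin Basics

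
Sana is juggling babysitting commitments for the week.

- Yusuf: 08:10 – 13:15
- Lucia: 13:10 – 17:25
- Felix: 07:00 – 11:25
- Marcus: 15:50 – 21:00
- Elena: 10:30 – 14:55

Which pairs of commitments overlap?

Elena & Felix, Elena & Lucia, Elena & Yusuf, Felix & Yusuf, Lucia & Marcus, Lucia & Yusuf

Two intervals overlap when each starts before the other ends.
Sorted by start: Felix, Yusuf, Elena, Lucia, Marcus.
Yusuf starts before Felix ends → Felix and Yusuf overlap.
Elena starts before Felix ends → Felix and Elena overlap.
Lucia starts after Felix ends, so nothing later overlaps Felix either.
Elena starts before Yusuf ends → Yusuf and Elena overlap.
Lucia starts before Yusuf ends → Yusuf and Lucia overlap.
Marcus starts after Yusuf ends.
Lucia starts before Elena ends → Elena and Lucia overlap.
Marcus starts after Elena ends.
Marcus starts before Lucia ends → Lucia and Marcus overlap.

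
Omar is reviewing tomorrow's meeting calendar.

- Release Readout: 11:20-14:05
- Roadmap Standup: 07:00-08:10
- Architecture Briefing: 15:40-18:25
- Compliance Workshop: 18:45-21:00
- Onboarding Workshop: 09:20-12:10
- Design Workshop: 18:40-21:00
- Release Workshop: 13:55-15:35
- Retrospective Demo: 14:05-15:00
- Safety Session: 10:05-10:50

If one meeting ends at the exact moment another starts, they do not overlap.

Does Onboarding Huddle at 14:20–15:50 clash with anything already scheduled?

Yes — it overlaps Architecture Briefing, Release Workshop, Retrospective Demo

Roadmap Standup: ends 08:10 at or before Onboarding Huddle starts 14:20 → clear.
Onboarding Workshop: ends 12:10 at or before Onboarding Huddle starts 14:20 → clear.
Safety Session: ends 10:50 at or before Onboarding Huddle starts 14:20 → clear.
Release Readout: ends 14:05 at or before Onboarding Huddle starts 14:20 → clear.
Release Workshop: starts 13:55 before Onboarding Huddle ends 15:50, and ends 15:35 after Onboarding Huddle starts 14:20 → overlap.
Retrospective Demo: starts 14:05 before Onboarding Huddle ends 15:50, and ends 15:00 after Onboarding Huddle starts 14:20 → overlap.
Architecture Briefing: starts 15:40 before Onboarding Huddle ends 15:50, and ends 18:25 after Onboarding Huddle starts 14:20 → overlap.
Design Workshop: starts 18:40 at or after Onboarding Huddle ends 15:50 → clear.
Compliance Workshop: starts 18:45 at or after Onboarding Huddle ends 15:50 → clear.
Onboarding Huddle overlaps Architecture Briefing, Retrospective Demo, Release Workshop.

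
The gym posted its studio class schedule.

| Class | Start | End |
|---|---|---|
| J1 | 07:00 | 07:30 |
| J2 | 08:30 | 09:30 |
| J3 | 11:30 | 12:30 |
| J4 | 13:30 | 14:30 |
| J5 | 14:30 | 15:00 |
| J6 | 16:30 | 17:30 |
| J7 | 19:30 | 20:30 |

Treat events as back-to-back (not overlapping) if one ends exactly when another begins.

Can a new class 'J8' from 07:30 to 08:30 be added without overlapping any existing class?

Yes — the slot is free

J1: ends 07:30 at or before J8 starts 07:30 → clear.
J2: starts 08:30 at or after J8 ends 08:30 → clear.
J3: starts 11:30 at or after J8 ends 08:30 → clear.
J4: starts 13:30 at or after J8 ends 08:30 → clear.
J5: starts 14:30 at or after J8 ends 08:30 → clear.
J6: starts 16:30 at or after J8 ends 08:30 → clear.
J7: starts 19:30 at or after J8 ends 08:30 → clear.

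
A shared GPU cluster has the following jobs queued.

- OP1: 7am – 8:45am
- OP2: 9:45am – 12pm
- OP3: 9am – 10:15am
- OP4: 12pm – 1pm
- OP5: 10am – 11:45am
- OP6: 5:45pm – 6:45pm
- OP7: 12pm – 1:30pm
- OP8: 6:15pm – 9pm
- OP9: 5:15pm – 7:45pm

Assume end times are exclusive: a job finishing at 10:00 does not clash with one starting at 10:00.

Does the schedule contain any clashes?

Yes

Two intervals overlap when each starts before the other ends.
Sorted by start: OP1, OP3, OP2, OP5, OP4, OP7, OP9, OP6, OP8.
OP3 starts after OP1 ends; OP1 is clear from here.
OP2 starts before OP3 ends → OP3 and OP2 overlap.
That's a conflict, so the schedule is not conflict-free.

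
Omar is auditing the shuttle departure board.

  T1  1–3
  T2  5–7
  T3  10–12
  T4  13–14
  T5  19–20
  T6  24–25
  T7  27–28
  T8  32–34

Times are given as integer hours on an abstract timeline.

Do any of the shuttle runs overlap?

No

Sorted by start: T1, T2, T3, T4, T5, T6, T7, T8.
T2 starts after T1 ends, so nothing later overlaps T1 either.
T3 starts after T2 ends, so nothing later overlaps T2 either.
T4 starts after T3 ends, so nothing later overlaps T3 either.
T5 starts after T4 ends, so nothing later overlaps T4 either.
T6 starts after T5 ends, so nothing later overlaps T5 either.
T7 starts after T6 ends, so nothing later overlaps T6 either.
T8 starts after T7 ends.
Every pair is clear; the schedule has no overlaps.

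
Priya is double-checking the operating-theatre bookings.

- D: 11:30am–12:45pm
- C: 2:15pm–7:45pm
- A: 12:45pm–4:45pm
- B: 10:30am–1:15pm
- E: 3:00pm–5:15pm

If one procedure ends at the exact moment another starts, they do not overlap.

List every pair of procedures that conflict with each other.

A & B, A & C, A & E, B & D, C & E

Sorted by start: B, D, A, C, E.
D starts before B ends → B and D overlap.
A starts before B ends → B and A overlap.
C starts after B ends, so B has no further overlaps.
A starts exactly when D ends (back-to-back, no overlap), so D has no further overlaps.
C starts before A ends → A and C overlap.
E starts before A ends → A and E overlap.
E starts before C ends → C and E overlap.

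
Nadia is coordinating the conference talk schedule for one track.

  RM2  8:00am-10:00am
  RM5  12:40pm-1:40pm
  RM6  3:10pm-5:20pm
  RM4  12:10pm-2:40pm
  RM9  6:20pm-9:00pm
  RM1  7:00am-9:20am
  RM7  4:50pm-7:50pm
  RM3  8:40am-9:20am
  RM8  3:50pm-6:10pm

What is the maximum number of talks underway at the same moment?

3

Walk through starts and ends in time order (an end at T is processed before a start at T):
7:00am start RM1 → 1
8:00am start RM2 → 2
8:40am start RM3 → 3
9:20am end RM1 → 2
9:20am end RM3 → 1
10:00am end RM2 → 0
12:10pm start RM4 → 1
12:40pm start RM5 → 2
1:40pm end RM5 → 1
2:40pm end RM4 → 0
3:10pm start RM6 → 1
3:50pm start RM8 → 2
4:50pm start RM7 → 3
5:20pm end RM6 → 2
6:10pm end RM8 → 1
6:20pm start RM9 → 2
7:50pm end RM7 → 1
9:00pm end RM9 → 0
Peak is 3, at 8:40am (RM1, RM2, RM3).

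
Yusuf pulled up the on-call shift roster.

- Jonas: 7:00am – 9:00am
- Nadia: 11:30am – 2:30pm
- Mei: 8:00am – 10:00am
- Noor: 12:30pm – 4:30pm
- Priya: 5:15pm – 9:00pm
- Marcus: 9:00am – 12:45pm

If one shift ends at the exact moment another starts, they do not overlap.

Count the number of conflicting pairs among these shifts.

5

Two intervals overlap when each starts before the other ends.
Sorted by start: Jonas, Mei, Marcus, Nadia, Noor, Priya.
Mei starts before Jonas ends → Jonas and Mei overlap.
Marcus starts exactly when Jonas ends (back-to-back, no overlap) — done with Jonas.
Marcus starts before Mei ends → Mei and Marcus overlap.
Nadia starts after Mei ends — done with Mei.
Nadia starts before Marcus ends → Marcus and Nadia overlap.
Noor starts before Marcus ends → Marcus and Noor overlap.
Priya starts after Marcus ends.
Noor starts before Nadia ends → Nadia and Noor overlap.
Priya starts after Nadia ends.
Priya starts after Noor ends.
Overlapping pairs: Jonas & Mei, Marcus & Mei, Marcus & Nadia, Marcus & Noor, Nadia & Noor — 5 in total.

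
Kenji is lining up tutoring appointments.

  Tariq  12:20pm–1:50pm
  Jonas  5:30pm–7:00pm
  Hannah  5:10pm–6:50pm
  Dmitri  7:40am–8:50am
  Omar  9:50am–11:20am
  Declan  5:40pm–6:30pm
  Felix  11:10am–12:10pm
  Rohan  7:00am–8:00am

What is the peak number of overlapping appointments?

Walk through starts and ends in time order (an end at T is processed before a start at T):
7:00am start Rohan → 1
7:40am start Dmitri → 2
8:00am end Rohan → 1
8:50am end Dmitri → 0
9:50am start Omar → 1
11:10am start Felix → 2
11:20am end Omar → 1
12:10pm end Felix → 0
12:20pm start Tariq → 1
1:50pm end Tariq → 0
5:10pm start Hannah → 1
5:30pm start Jonas → 2
5:40pm start Declan → 3
6:30pm end Declan → 2
6:50pm end Hannah → 1
7:00pm end Jonas → 0
Peak is 3, at 5:40pm (Declan, Hannah, Jonas).

3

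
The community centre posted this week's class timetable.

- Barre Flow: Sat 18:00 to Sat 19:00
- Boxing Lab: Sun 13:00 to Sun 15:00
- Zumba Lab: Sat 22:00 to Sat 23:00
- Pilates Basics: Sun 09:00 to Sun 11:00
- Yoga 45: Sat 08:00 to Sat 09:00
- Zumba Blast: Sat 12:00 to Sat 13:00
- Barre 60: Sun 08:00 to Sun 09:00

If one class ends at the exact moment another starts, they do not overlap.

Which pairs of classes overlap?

Two intervals overlap when each starts before the other ends.
Sorted by start: Yoga 45, Zumba Blast, Barre Flow, Zumba Lab, Barre 60, Pilates Basics, Boxing Lab.
Zumba Blast starts after Yoga 45 ends, so nothing later overlaps Yoga 45 either.
Barre Flow starts after Zumba Blast ends, so nothing later overlaps Zumba Blast either.
Zumba Lab starts after Barre Flow ends, so nothing later overlaps Barre Flow either.
Barre 60 starts after Zumba Lab ends, so nothing later overlaps Zumba Lab either.
Pilates Basics starts exactly when Barre 60 ends (back-to-back, no overlap), so nothing later overlaps Barre 60 either.
Boxing Lab starts after Pilates Basics ends.

none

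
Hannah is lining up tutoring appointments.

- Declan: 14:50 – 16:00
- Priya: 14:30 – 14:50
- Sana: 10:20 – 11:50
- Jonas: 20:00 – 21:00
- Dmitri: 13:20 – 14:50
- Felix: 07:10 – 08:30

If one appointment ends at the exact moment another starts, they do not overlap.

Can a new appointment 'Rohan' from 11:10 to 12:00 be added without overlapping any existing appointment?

No — it overlaps Sana

Felix: ends 08:30 at or before Rohan starts 11:10 → clear.
Sana: starts 10:20 before Rohan ends 12:00, and ends 11:50 after Rohan starts 11:10 → overlap.
Dmitri: starts 13:20 at or after Rohan ends 12:00 → clear.
Priya: starts 14:30 at or after Rohan ends 12:00 → clear.
Declan: starts 14:50 at or after Rohan ends 12:00 → clear.
Jonas: starts 20:00 at or after Rohan ends 12:00 → clear.
Rohan overlaps Sana.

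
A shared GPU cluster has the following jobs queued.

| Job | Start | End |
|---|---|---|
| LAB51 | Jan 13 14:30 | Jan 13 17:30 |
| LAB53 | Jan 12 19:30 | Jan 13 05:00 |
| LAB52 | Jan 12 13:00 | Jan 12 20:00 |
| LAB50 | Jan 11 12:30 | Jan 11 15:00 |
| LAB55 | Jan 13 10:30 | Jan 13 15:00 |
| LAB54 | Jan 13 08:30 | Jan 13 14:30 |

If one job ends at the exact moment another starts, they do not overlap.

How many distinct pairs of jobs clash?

3

Sorted by start: LAB50, LAB52, LAB53, LAB54, LAB55, LAB51.
LAB52 starts after LAB50 ends; LAB50 is clear from here.
LAB53 starts before LAB52 ends → LAB52 and LAB53 overlap.
LAB54 starts after LAB52 ends; LAB52 is clear from here.
LAB54 starts after LAB53 ends; LAB53 is clear from here.
LAB55 starts before LAB54 ends → LAB54 and LAB55 overlap.
LAB51 starts exactly when LAB54 ends (back-to-back, no overlap).
LAB51 starts before LAB55 ends → LAB55 and LAB51 overlap.
Overlapping pairs: LAB51 & LAB55, LAB52 & LAB53, LAB54 & LAB55 — 3 in total.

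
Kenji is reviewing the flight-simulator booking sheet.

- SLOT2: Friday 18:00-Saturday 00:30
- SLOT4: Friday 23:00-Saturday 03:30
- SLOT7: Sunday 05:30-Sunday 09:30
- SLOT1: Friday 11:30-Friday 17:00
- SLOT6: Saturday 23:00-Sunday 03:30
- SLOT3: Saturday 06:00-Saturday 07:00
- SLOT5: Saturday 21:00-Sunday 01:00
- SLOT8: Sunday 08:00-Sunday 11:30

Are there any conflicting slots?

Yes

Sorted by start: SLOT1, SLOT2, SLOT4, SLOT3, SLOT5, SLOT6, SLOT7, SLOT8.
SLOT2 starts after SLOT1 ends, so nothing later overlaps SLOT1 either.
SLOT4 starts before SLOT2 ends → SLOT2 and SLOT4 overlap.
That's a conflict, so the schedule is not conflict-free.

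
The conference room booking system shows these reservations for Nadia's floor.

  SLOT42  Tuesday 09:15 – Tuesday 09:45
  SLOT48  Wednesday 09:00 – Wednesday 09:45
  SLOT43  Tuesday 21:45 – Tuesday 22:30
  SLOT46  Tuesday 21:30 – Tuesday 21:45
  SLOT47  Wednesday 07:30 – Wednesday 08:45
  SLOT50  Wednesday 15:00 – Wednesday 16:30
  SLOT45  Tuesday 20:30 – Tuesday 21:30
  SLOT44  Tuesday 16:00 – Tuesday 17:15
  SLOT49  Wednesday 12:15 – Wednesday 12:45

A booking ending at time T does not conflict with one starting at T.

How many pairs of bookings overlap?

0

Sorted by start: SLOT42, SLOT44, SLOT45, SLOT46, SLOT43, SLOT47, SLOT48, SLOT49, SLOT50.
SLOT44 starts after SLOT42 ends — done with SLOT42.
SLOT45 starts after SLOT44 ends — done with SLOT44.
SLOT46 starts exactly when SLOT45 ends (back-to-back, no overlap) — done with SLOT45.
SLOT43 starts exactly when SLOT46 ends (back-to-back, no overlap) — done with SLOT46.
SLOT47 starts after SLOT43 ends — done with SLOT43.
SLOT48 starts after SLOT47 ends — done with SLOT47.
SLOT49 starts after SLOT48 ends — done with SLOT48.
SLOT50 starts after SLOT49 ends.
No pair overlaps.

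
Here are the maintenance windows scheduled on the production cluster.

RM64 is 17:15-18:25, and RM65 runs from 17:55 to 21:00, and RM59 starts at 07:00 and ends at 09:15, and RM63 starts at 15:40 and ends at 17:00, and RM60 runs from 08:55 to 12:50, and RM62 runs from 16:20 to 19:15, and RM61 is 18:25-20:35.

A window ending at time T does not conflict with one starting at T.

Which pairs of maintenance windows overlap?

RM59 & RM60, RM61 & RM62, RM61 & RM65, RM62 & RM63, RM62 & RM64, RM62 & RM65, RM64 & RM65

Sorted by start: RM59, RM60, RM63, RM62, RM64, RM65, RM61.
RM60 starts before RM59 ends → RM59 and RM60 overlap.
RM63 starts after RM59 ends, so RM59 has no further overlaps.
RM63 starts after RM60 ends, so RM60 has no further overlaps.
RM62 starts before RM63 ends → RM63 and RM62 overlap.
RM64 starts after RM63 ends, so RM63 has no further overlaps.
RM64 starts before RM62 ends → RM62 and RM64 overlap.
RM65 starts before RM62 ends → RM62 and RM65 overlap.
RM61 starts before RM62 ends → RM62 and RM61 overlap.
RM65 starts before RM64 ends → RM64 and RM65 overlap.
RM61 starts exactly when RM64 ends (back-to-back, no overlap).
RM61 starts before RM65 ends → RM65 and RM61 overlap.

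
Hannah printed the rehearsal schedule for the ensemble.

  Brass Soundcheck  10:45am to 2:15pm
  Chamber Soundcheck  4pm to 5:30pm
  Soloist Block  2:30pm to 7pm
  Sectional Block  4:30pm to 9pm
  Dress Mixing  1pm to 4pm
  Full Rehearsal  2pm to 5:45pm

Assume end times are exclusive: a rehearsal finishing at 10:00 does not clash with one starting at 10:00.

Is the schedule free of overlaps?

Check each pair: they overlap iff neither finishes before the other starts.
Sorted by start: Brass Soundcheck, Dress Mixing, Full Rehearsal, Soloist Block, Chamber Soundcheck, Sectional Block.
Dress Mixing starts before Brass Soundcheck ends → Brass Soundcheck and Dress Mixing overlap.
That's a conflict, so the schedule is not conflict-free.

No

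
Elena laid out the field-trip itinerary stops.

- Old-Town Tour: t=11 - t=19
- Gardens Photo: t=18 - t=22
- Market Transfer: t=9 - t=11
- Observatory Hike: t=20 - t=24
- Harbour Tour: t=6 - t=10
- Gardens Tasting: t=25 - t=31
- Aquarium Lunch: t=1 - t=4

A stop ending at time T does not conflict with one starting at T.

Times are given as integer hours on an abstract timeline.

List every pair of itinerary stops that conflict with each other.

Gardens Photo & Observatory Hike, Gardens Photo & Old-Town Tour, Harbour Tour & Market Transfer

Sorted by start: Aquarium Lunch, Harbour Tour, Market Transfer, Old-Town Tour, Gardens Photo, Observatory Hike, Gardens Tasting.
Harbour Tour starts after Aquarium Lunch ends; Aquarium Lunch is clear from here.
Market Transfer starts before Harbour Tour ends → Harbour Tour and Market Transfer overlap.
Old-Town Tour starts after Harbour Tour ends; Harbour Tour is clear from here.
Old-Town Tour starts exactly when Market Transfer ends (back-to-back, no overlap); Market Transfer is clear from here.
Gardens Photo starts before Old-Town Tour ends → Old-Town Tour and Gardens Photo overlap.
Observatory Hike starts after Old-Town Tour ends; Old-Town Tour is clear from here.
Observatory Hike starts before Gardens Photo ends → Gardens Photo and Observatory Hike overlap.
Gardens Tasting starts after Gardens Photo ends.
Gardens Tasting starts after Observatory Hike ends.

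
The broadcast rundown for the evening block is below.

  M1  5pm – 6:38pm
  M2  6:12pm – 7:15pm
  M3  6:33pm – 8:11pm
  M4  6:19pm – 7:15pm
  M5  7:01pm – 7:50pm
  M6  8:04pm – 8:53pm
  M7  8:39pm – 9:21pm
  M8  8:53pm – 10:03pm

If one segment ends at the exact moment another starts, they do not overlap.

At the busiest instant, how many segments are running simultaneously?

4

Sweep the timeline, counting +1 at each start and −1 at each end (ends before starts at a tie):
5pm start M1 → 1
6:12pm start M2 → 2
6:19pm start M4 → 3
6:33pm start M3 → 4
6:38pm end M1 → 3
7:01pm start M5 → 4
7:15pm end M2 → 3
7:15pm end M4 → 2
7:50pm end M5 → 1
8:04pm start M6 → 2
8:11pm end M3 → 1
8:39pm start M7 → 2
8:53pm end M6 → 1
8:53pm start M8 → 2
9:21pm end M7 → 1
10:03pm end M8 → 0
Peak is 4, at 6:33pm (M1, M2, M3, M4).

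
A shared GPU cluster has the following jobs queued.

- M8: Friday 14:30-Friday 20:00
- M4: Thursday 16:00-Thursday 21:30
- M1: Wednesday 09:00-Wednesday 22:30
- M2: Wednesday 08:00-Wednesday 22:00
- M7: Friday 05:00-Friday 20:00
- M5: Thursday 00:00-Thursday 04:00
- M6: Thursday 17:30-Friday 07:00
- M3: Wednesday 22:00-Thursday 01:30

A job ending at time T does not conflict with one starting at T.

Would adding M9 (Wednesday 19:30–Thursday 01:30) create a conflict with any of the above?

Yes — it overlaps M1, M2, M3, M5

M2: starts Wednesday 08:00 before M9 ends Thursday 01:30, and ends Wednesday 22:00 after M9 starts Wednesday 19:30 → overlap.
M1: starts Wednesday 09:00 before M9 ends Thursday 01:30, and ends Wednesday 22:30 after M9 starts Wednesday 19:30 → overlap.
M3: starts Wednesday 22:00 before M9 ends Thursday 01:30, and ends Thursday 01:30 after M9 starts Wednesday 19:30 → overlap.
M5: starts Thursday 00:00 before M9 ends Thursday 01:30, and ends Thursday 04:00 after M9 starts Wednesday 19:30 → overlap.
M4: starts Thursday 16:00 at or after M9 ends Thursday 01:30 → clear.
M6: starts Thursday 17:30 at or after M9 ends Thursday 01:30 → clear.
M7: starts Friday 05:00 at or after M9 ends Thursday 01:30 → clear.
M8: starts Friday 14:30 at or after M9 ends Thursday 01:30 → clear.
M9 overlaps M1, M2, M3, M5.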